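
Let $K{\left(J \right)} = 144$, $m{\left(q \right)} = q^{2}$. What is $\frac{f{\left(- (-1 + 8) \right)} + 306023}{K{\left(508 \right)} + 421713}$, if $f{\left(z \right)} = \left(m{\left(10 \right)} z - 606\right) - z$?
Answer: $\frac{304724}{421857} \approx 0.72234$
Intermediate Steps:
$f{\left(z \right)} = -606 + 99 z$ ($f{\left(z \right)} = \left(10^{2} z - 606\right) - z = \left(100 z - 606\right) - z = \left(-606 + 100 z\right) - z = -606 + 99 z$)
$\frac{f{\left(- (-1 + 8) \right)} + 306023}{K{\left(508 \right)} + 421713} = \frac{\left(-606 + 99 \left(- (-1 + 8)\right)\right) + 306023}{144 + 421713} = \frac{\left(-606 + 99 \left(\left(-1\right) 7\right)\right) + 306023}{421857} = \left(\left(-606 + 99 \left(-7\right)\right) + 306023\right) \frac{1}{421857} = \left(\left(-606 - 693\right) + 306023\right) \frac{1}{421857} = \left(-1299 + 306023\right) \frac{1}{421857} = 304724 \cdot \frac{1}{421857} = \frac{304724}{421857}$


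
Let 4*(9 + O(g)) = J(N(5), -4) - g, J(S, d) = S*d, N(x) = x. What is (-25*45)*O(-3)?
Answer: 59625/4 ≈ 14906.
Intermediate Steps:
O(g) = -14 - g/4 (O(g) = -9 + (5*(-4) - g)/4 = -9 + (-20 - g)/4 = -9 + (-5 - g/4) = -14 - g/4)
(-25*45)*O(-3) = (-25*45)*(-14 - ¼*(-3)) = -1125*(-14 + ¾) = -1125*(-53/4) = 59625/4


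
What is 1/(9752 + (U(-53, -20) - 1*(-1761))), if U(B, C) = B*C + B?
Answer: 1/12520 ≈ 7.9872e-5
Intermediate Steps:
U(B, C) = B + B*C
1/(9752 + (U(-53, -20) - 1*(-1761))) = 1/(9752 + (-53*(1 - 20) - 1*(-1761))) = 1/(9752 + (-53*(-19) + 1761)) = 1/(9752 + (1007 + 1761)) = 1/(9752 + 2768) = 1/12520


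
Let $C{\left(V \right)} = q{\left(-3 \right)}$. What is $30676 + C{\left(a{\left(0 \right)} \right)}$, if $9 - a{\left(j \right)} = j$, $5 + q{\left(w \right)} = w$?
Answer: $30668$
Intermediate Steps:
$q{\left(w \right)} = -5 + w$
$a{\left(j \right)} = 9 - j$
$C{\left(V \right)} = -8$ ($C{\left(V \right)} = -5 - 3 = -8$)
$30676 + C{\left(a{\left(0 \right)} \right)} = 30676 - 8 = 30668$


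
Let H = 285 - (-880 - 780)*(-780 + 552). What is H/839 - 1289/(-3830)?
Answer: -1447405379/3213370 ≈ -450.43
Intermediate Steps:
H = -378195 (H = 285 - (-1660)*(-228) = 285 - 1*378480 = 285 - 378480 = -378195)
H/839 - 1289/(-3830) = -378195/839 - 1289/(-3830) = -378195*1/839 - 1289*(-1/3830) = -378195/839 + 1289/3830 = -1447405379/3213370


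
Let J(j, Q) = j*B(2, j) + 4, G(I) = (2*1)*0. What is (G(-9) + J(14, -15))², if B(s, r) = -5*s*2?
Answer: 76176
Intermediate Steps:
G(I) = 0 (G(I) = 2*0 = 0)
B(s, r) = -10*s
J(j, Q) = 4 - 20*j (J(j, Q) = j*(-10*2) + 4 = j*(-20) + 4 = -20*j + 4 = 4 - 20*j)
(G(-9) + J(14, -15))² = (0 + (4 - 20*14))² = (0 + (4 - 280))² = (0 - 276)² = (-276)² = 76176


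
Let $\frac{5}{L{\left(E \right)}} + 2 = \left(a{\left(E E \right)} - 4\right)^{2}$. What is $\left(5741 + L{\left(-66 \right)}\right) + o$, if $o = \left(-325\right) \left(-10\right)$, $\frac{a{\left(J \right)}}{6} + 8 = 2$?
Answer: $\frac{14367623}{1598} \approx 8991.0$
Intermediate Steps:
$a{\left(J \right)} = -36$ ($a{\left(J \right)} = -48 + 6 \cdot 2 = -48 + 12 = -36$)
$o = 3250$
$L{\left(E \right)} = \frac{5}{1598}$ ($L{\left(E \right)} = \frac{5}{-2 + \left(-36 - 4\right)^{2}} = \frac{5}{-2 + \left(-40\right)^{2}} = \frac{5}{-2 + 1600} = \frac{5}{1598}$)
$\left(5741 + L{\left(-66 \right)}\right) + o = \left(5741 + \frac{5}{1598}\right) + 3250 = \frac{9174123}{1598} + 3250 = \frac{14367623}{1598}$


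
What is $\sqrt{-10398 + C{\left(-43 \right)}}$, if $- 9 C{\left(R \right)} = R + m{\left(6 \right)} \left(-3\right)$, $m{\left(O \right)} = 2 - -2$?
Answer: $\frac{i \sqrt{93527}}{3} \approx 101.94 i$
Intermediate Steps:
$m{\left(O \right)} = 4$ ($m{\left(O \right)} = 2 + 2 = 4$)
$C{\left(R \right)} = \frac{4}{3} - \frac{R}{9}$ ($C{\left(R \right)} = - \frac{R + 4 \left(-3\right)}{9} = - \frac{R - 12}{9} = - \frac{-12 + R}{9} = \frac{4}{3} - \frac{R}{9}$)
$\sqrt{-10398 + C{\left(-43 \right)}} = \sqrt{-10398 + \left(\frac{4}{3} - - \frac{43}{9}\right)} = \sqrt{-10398 + \left(\frac{4}{3} + \frac{43}{9}\right)} = \sqrt{-10398 + \frac{55}{9}} = \sqrt{- \frac{93527}{9}} = \frac{i \sqrt{93527}}{3}$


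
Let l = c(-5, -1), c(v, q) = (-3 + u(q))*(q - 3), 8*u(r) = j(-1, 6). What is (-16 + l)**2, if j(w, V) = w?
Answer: 49/4 ≈ 12.250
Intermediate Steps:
u(r) = -1/8 (u(r) = (1/8)*(-1) = -1/8)
c(v, q) = 75/8 - 25*q/8 (c(v, q) = (-3 - 1/8)*(q - 3) = -25*(-3 + q)/8 = 75/8 - 25*q/8)
l = 25/2 (l = 75/8 - 25/8*(-1) = 75/8 + 25/8 = 25/2 ≈ 12.500)
(-16 + l)**2 = (-16 + 25/2)**2 = (-7/2)**2 = 49/4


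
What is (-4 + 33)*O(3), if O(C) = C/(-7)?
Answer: -87/7 ≈ -12.429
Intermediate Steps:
O(C) = -C/7 (O(C) = C*(-1/7) = -C/7)
(-4 + 33)*O(3) = (-4 + 33)*(-1/7*3) = 29*(-3/7) = -87/7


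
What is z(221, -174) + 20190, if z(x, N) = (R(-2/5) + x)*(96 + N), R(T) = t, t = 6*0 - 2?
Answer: 3108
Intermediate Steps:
t = -2 (t = 0 - 2 = -2)
R(T) = -2
z(x, N) = (-2 + x)*(96 + N)
z(221, -174) + 20190 = (-192 - 2*(-174) + 96*221 - 174*221) + 20190 = (-192 + 348 + 21216 - 38454) + 20190 = -17082 + 20190 = 3108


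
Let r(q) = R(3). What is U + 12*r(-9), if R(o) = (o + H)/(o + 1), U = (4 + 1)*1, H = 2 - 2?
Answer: 14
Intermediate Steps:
H = 0
U = 5 (U = 5*1 = 5)
R(o) = o/(1 + o) (R(o) = (o + 0)/(o + 1) = o/(1 + o))
r(q) = ¾ (r(q) = 3/(1 + 3) = 3/4 = 3*(¼) = ¾)
U + 12*r(-9) = 5 + 12*(¾) = 5 + 9 = 14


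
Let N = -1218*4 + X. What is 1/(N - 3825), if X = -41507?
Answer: -1/50204 ≈ -1.9919e-5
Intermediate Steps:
N = -46379 (N = -1218*4 - 41507 = -4872 - 41507 = -46379)
1/(N - 3825) = 1/(-46379 - 3825) = 1/(-50204) = -1/50204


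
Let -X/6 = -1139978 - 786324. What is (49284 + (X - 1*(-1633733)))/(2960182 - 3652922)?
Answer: -13240829/692740 ≈ -19.114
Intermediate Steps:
X = 11557812 (X = -6*(-1139978 - 786324) = -6*(-1926302) = 11557812)
(49284 + (X - 1*(-1633733)))/(2960182 - 3652922) = (49284 + (11557812 - 1*(-1633733)))/(2960182 - 3652922) = (49284 + (11557812 + 1633733))/(-692740) = (49284 + 13191545)*(-1/692740) = 13240829*(-1/692740) = -13240829/692740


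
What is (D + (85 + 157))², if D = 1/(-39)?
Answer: 89056969/1521 ≈ 58552.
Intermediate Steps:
D = -1/39 ≈ -0.025641
(D + (85 + 157))² = (-1/39 + (85 + 157))² = (-1/39 + 242)² = (9437/39)² = 89056969/1521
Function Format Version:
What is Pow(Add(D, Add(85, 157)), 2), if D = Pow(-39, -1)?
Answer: Rational(89056969, 1521) ≈ 58552.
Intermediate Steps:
D = Rational(-1, 39) ≈ -0.025641
Pow(Add(D, Add(85, 157)), 2) = Pow(Add(Rational(-1, 39), Add(85, 157)), 2) = Pow(Add(Rational(-1, 39), 242), 2) = Pow(Rational(9437, 39), 2) = Rational(89056969, 1521)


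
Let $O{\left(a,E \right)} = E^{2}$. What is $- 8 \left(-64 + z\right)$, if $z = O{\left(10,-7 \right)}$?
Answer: $120$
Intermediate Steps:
$z = 49$ ($z = \left(-7\right)^{2} = 49$)
$- 8 \left(-64 + z\right) = - 8 \left(-64 + 49\right) = \left(-8\right) \left(-15\right) = 120$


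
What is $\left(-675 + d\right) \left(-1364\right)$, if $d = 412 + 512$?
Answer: $-339636$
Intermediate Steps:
$d = 924$
$\left(-675 + d\right) \left(-1364\right) = \left(-675 + 924\right) \left(-1364\right) = 249 \left(-1364\right) = -339636$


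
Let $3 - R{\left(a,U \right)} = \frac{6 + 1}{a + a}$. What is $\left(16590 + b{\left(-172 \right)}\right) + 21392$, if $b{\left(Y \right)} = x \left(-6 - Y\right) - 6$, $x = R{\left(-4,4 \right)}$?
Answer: $\frac{154477}{4} \approx 38619.0$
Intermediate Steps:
$R{\left(a,U \right)} = 3 - \frac{7}{2 a}$ ($R{\left(a,U \right)} = 3 - \frac{6 + 1}{a + a} = 3 - \frac{7}{2 a}$)
$x = \frac{31}{8}$ ($x = 3 - \frac{7}{2 \left(-4\right)} = 3 - - \frac{7}{8} = 3 + \frac{7}{8} = \frac{31}{8} \approx 3.875$)
$b{\left(Y \right)} = - \frac{117}{4} - \frac{31 Y}{8}$ ($b{\left(Y \right)} = \frac{31 \left(-6 - Y\right)}{8} - 6 = \left(- \frac{93}{4} - \frac{31 Y}{8}\right) - 6 = - \frac{117}{4} - \frac{31 Y}{8}$)
$\left(16590 + b{\left(-172 \right)}\right) + 21392 = \left(16590 - - \frac{2549}{4}\right) + 21392 = \left(16590 + \left(- \frac{117}{4} + \frac{1333}{2}\right)\right) + 21392 = \left(16590 + \frac{2549}{4}\right) + 21392 = \frac{68909}{4} + 21392 = \frac{154477}{4}$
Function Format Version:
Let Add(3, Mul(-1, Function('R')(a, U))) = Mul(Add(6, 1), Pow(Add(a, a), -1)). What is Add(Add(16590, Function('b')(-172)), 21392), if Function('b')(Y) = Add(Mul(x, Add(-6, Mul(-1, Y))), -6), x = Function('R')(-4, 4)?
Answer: Rational(154477, 4) ≈ 38619.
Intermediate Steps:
Function('R')(a, U) = Add(3, Mul(Rational(-7, 2), Pow(a, -1))) (Function('R')(a, U) = Add(3, Mul(-1, Mul(Add(6, 1), Pow(Add(a, a), -1)))) = Add(3, Mul(-1, Mul(7, Pow(Mul(2, a), -1)))) = Add(3, Mul(-1, Mul(7, Mul(Rational(1, 2), Pow(a, -1))))) = Add(3, Mul(-1, Mul(Rational(7, 2), Pow(a, -1)))) = Add(3, Mul(Rational(-7, 2), Pow(a, -1))))
x = Rational(31, 8) (x = Add(3, Mul(Rational(-7, 2), Pow(-4, -1))) = Add(3, Mul(Rational(-7, 2), Rational(-1, 4))) = Add(3, Rational(7, 8)) = Rational(31, 8) ≈ 3.8750)
Function('b')(Y) = Add(Rational(-117, 4), Mul(Rational(-31, 8), Y)) (Function('b')(Y) = Add(Mul(Rational(31, 8), Add(-6, Mul(-1, Y))), -6) = Add(Add(Rational(-93, 4), Mul(Rational(-31, 8), Y)), -6) = Add(Rational(-117, 4), Mul(Rational(-31, 8), Y)))
Add(Add(16590, Function('b')(-172)), 21392) = Add(Add(16590, Add(Rational(-117, 4), Mul(Rational(-31, 8), -172))), 21392) = Add(Add(16590, Add(Rational(-117, 4), Rational(1333, 2))), 21392) = Add(Add(16590, Rational(2549, 4)), 21392) = Add(Rational(68909, 4), 21392) = Rational(154477, 4)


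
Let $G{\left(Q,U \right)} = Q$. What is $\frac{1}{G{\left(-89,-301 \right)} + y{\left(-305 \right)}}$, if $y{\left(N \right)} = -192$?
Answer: $- \frac{1}{281} \approx -0.0035587$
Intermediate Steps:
$\frac{1}{G{\left(-89,-301 \right)} + y{\left(-305 \right)}} = \frac{1}{-89 - 192} = \frac{1}{-281} = - \frac{1}{281}$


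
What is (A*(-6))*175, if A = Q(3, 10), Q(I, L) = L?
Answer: -10500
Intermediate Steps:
A = 10
(A*(-6))*175 = (10*(-6))*175 = -60*175 = -10500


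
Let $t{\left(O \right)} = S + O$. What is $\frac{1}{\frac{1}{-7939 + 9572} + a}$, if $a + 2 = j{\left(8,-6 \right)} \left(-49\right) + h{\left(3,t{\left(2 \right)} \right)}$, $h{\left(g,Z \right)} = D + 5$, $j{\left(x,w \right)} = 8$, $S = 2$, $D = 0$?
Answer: $- \frac{1633}{635236} \approx -0.0025707$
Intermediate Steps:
$t{\left(O \right)} = 2 + O$
$h{\left(g,Z \right)} = 5$ ($h{\left(g,Z \right)} = 0 + 5 = 5$)
$a = -389$ ($a = -2 + \left(8 \left(-49\right) + 5\right) = -2 + \left(-392 + 5\right) = -2 - 387 = -389$)
$\frac{1}{\frac{1}{-7939 + 9572} + a} = \frac{1}{\frac{1}{-7939 + 9572} - 389} = \frac{1}{\frac{1}{1633} - 389} = \frac{1}{- \frac{635236}{1633}} = - \frac{1633}{635236}$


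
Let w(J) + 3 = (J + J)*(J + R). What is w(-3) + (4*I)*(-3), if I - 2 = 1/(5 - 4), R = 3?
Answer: -39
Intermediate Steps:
I = 3 (I = 2 + 1/(5 - 4) = 2 + 1/1 = 2 + 1 = 3)
w(J) = -3 + 2*J*(3 + J) (w(J) = -3 + (J + J)*(J + 3) = -3 + (2*J)*(3 + J) = -3 + 2*J*(3 + J))
w(-3) + (4*I)*(-3) = (-3 + 2*(-3)² + 6*(-3)) + (4*3)*(-3) = (-3 + 2*9 - 18) + 12*(-3) = (-3 + 18 - 18) - 36 = -3 - 36 = -39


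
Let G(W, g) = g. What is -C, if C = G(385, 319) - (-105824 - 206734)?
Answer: -312877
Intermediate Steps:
C = 312877 (C = 319 - (-105824 - 206734) = 319 - 1*(-312558) = 319 + 312558 = 312877)
-C = -1*312877 = -312877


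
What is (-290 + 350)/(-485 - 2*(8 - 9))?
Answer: -20/161 ≈ -0.12422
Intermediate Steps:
(-290 + 350)/(-485 - 2*(8 - 9)) = 60/(-485 - 2*(-1)) = 60/(-485 + 2) = 60/(-483) = 60*(-1/483) = -20/161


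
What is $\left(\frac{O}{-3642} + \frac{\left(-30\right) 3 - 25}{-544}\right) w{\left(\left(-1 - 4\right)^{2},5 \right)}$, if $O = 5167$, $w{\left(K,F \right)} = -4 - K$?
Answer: $\frac{34684261}{990624} \approx 35.013$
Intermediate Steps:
$\left(\frac{O}{-3642} + \frac{\left(-30\right) 3 - 25}{-544}\right) w{\left(\left(-1 - 4\right)^{2},5 \right)} = \left(\frac{5167}{-3642} + \frac{\left(-30\right) 3 - 25}{-544}\right) \left(-4 - \left(-1 - 4\right)^{2}\right) = \left(5167 \left(- \frac{1}{3642}\right) + \left(-90 - 25\right) \left(- \frac{1}{544}\right)\right) \left(-4 - \left(-5\right)^{2}\right) = \left(- \frac{5167}{3642} - - \frac{115}{544}\right) \left(-4 - 25\right) = \left(- \frac{5167}{3642} + \frac{115}{544}\right) \left(-4 - 25\right) = \left(- \frac{1196009}{990624}\right) \left(-29\right) = \frac{34684261}{990624}$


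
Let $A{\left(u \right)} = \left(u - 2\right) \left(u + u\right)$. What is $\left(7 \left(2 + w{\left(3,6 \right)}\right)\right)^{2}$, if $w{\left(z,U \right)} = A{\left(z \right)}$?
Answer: $3136$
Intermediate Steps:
$A{\left(u \right)} = 2 u \left(-2 + u\right)$ ($A{\left(u \right)} = \left(-2 + u\right) 2 u = 2 u \left(-2 + u\right)$)
$w{\left(z,U \right)} = 2 z \left(-2 + z\right)$
$\left(7 \left(2 + w{\left(3,6 \right)}\right)\right)^{2} = \left(7 \left(2 + 2 \cdot 3 \left(-2 + 3\right)\right)\right)^{2} = \left(7 \left(2 + 2 \cdot 3 \cdot 1\right)\right)^{2} = \left(7 \left(2 + 6\right)\right)^{2} = \left(7 \cdot 8\right)^{2} = 56^{2} = 3136$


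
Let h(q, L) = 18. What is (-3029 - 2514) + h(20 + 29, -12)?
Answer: -5525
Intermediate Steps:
(-3029 - 2514) + h(20 + 29, -12) = (-3029 - 2514) + 18 = -5543 + 18 = -5525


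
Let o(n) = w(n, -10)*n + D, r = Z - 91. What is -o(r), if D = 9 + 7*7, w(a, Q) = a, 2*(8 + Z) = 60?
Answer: -4819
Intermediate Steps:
Z = 22 (Z = -8 + (½)*60 = -8 + 30 = 22)
r = -69 (r = 22 - 91 = -69)
D = 58 (D = 9 + 49 = 58)
o(n) = 58 + n² (o(n) = n*n + 58 = n² + 58 = 58 + n²)
-o(r) = -(58 + (-69)²) = -(58 + 4761) = -1*4819 = -4819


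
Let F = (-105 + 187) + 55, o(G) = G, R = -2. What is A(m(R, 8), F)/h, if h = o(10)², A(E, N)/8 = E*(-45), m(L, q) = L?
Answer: 36/5 ≈ 7.2000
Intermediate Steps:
F = 137 (F = 82 + 55 = 137)
A(E, N) = -360*E (A(E, N) = 8*(E*(-45)) = 8*(-45*E) = -360*E)
h = 100 (h = 10² = 100)
A(m(R, 8), F)/h = -360*(-2)/100 = 720*(1/100) = 36/5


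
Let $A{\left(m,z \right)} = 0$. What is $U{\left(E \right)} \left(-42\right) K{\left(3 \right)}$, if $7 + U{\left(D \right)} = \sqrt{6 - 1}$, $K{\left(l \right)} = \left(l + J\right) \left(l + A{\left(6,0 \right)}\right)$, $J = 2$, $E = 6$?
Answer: $4410 - 630 \sqrt{5} \approx 3001.3$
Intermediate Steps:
$K{\left(l \right)} = l \left(2 + l\right)$ ($K{\left(l \right)} = \left(l + 2\right) \left(l + 0\right) = \left(2 + l\right) l = l \left(2 + l\right)$)
$U{\left(D \right)} = -7 + \sqrt{5}$ ($U{\left(D \right)} = -7 + \sqrt{6 - 1} = -7 + \sqrt{5}$)
$U{\left(E \right)} \left(-42\right) K{\left(3 \right)} = \left(-7 + \sqrt{5}\right) \left(-42\right) 3 \left(2 + 3\right) = \left(294 - 42 \sqrt{5}\right) 3 \cdot 5 = \left(294 - 42 \sqrt{5}\right) 15 = 4410 - 630 \sqrt{5}$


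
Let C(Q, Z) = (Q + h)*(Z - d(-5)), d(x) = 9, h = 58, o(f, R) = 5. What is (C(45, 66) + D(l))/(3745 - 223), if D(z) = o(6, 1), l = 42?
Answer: 2938/1761 ≈ 1.6684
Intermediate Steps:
D(z) = 5
C(Q, Z) = (-9 + Z)*(58 + Q) (C(Q, Z) = (Q + 58)*(Z - 1*9) = (58 + Q)*(Z - 9) = (58 + Q)*(-9 + Z) = (-9 + Z)*(58 + Q))
(C(45, 66) + D(l))/(3745 - 223) = ((-522 - 9*45 + 58*66 + 45*66) + 5)/(3745 - 223) = ((-522 - 405 + 3828 + 2970) + 5)/3522 = (5871 + 5)*(1/3522) = 5876*(1/3522) = 2938/1761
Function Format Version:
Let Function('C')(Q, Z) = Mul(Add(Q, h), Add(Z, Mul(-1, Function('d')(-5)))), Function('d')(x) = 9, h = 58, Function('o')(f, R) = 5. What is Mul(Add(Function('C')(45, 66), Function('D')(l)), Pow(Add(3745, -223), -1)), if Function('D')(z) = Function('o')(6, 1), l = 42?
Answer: Rational(2938, 1761) ≈ 1.6684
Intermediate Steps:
Function('D')(z) = 5
Function('C')(Q, Z) = Mul(Add(-9, Z), Add(58, Q)) (Function('C')(Q, Z) = Mul(Add(Q, 58), Add(Z, Mul(-1, 9))) = Mul(Add(58, Q), Add(Z, -9)) = Mul(Add(58, Q), Add(-9, Z)) = Mul(Add(-9, Z), Add(58, Q)))
Mul(Add(Function('C')(45, 66), Function('D')(l)), Pow(Add(3745, -223), -1)) = Mul(Add(Add(-522, Mul(-9, 45), Mul(58, 66), Mul(45, 66)), 5), Pow(Add(3745, -223), -1)) = Mul(Add(Add(-522, -405, 3828, 2970), 5), Pow(3522, -1)) = Mul(Add(5871, 5), Rational(1, 3522)) = Mul(5876, Rational(1, 3522)) = Rational(2938, 1761)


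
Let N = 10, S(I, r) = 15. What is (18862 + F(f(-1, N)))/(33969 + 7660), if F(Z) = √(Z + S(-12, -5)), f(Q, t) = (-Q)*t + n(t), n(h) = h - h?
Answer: 993/2191 ≈ 0.45322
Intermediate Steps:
n(h) = 0
f(Q, t) = -Q*t (f(Q, t) = (-Q)*t + 0 = -Q*t + 0 = -Q*t)
F(Z) = √(15 + Z) (F(Z) = √(Z + 15) = √(15 + Z))
(18862 + F(f(-1, N)))/(33969 + 7660) = (18862 + √(15 - 1*(-1)*10))/(33969 + 7660) = (18862 + √(15 + 10))/41629 = (18862 + √25)*(1/41629) = (18862 + 5)*(1/41629) = 18867*(1/41629) = 993/2191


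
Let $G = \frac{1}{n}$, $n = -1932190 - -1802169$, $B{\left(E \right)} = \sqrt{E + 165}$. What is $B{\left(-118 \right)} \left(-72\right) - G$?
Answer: $\frac{1}{130021} - 72 \sqrt{47} \approx -493.61$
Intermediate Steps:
$B{\left(E \right)} = \sqrt{165 + E}$
$n = -130021$ ($n = -1932190 + 1802169 = -130021$)
$G = - \frac{1}{130021}$ ($G = \frac{1}{-130021} = - \frac{1}{130021} \approx -7.6911 \cdot 10^{-6}$)
$B{\left(-118 \right)} \left(-72\right) - G = \sqrt{165 - 118} \left(-72\right) - - \frac{1}{130021} = \sqrt{47} \left(-72\right) + \frac{1}{130021} = - 72 \sqrt{47} + \frac{1}{130021} = \frac{1}{130021} - 72 \sqrt{47}$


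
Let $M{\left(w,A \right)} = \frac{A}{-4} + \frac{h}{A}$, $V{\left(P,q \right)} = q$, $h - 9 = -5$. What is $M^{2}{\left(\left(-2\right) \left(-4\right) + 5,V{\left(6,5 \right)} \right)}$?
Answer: $\frac{81}{400} \approx 0.2025$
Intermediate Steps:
$h = 4$ ($h = 9 - 5 = 4$)
$M{\left(w,A \right)} = \frac{4}{A} - \frac{A}{4}$ ($M{\left(w,A \right)} = \frac{A}{-4} + \frac{4}{A} = A \left(- \frac{1}{4}\right) + \frac{4}{A} = - \frac{A}{4} + \frac{4}{A} = \frac{4}{A} - \frac{A}{4}$)
$M^{2}{\left(\left(-2\right) \left(-4\right) + 5,V{\left(6,5 \right)} \right)} = \left(\frac{4}{5} - \frac{5}{4}\right)^{2} = \left(- \frac{9}{20}\right)^{2} = \frac{81}{400}$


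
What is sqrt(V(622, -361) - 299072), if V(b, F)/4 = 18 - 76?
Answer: 6*I*sqrt(8314) ≈ 547.09*I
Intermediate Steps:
V(b, F) = -232 (V(b, F) = 4*(18 - 76) = 4*(-58) = -232)
sqrt(V(622, -361) - 299072) = sqrt(-232 - 299072) = sqrt(-299304) = 6*I*sqrt(8314)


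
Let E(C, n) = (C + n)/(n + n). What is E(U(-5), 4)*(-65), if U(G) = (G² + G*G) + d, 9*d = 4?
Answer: -15925/36 ≈ -442.36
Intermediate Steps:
d = 4/9 (d = (⅑)*4 = 4/9 ≈ 0.44444)
U(G) = 4/9 + 2*G² (U(G) = (G² + G*G) + 4/9 = (G² + G²) + 4/9 = 2*G² + 4/9 = 4/9 + 2*G²)
E(C, n) = (C + n)/(2*n) (E(C, n) = (C + n)/((2*n)) = (C + n)*(1/(2*n)) = (C + n)/(2*n))
E(U(-5), 4)*(-65) = ((½)*((4/9 + 2*(-5)²) + 4)/4)*(-65) = ((½)*(¼)*((4/9 + 2*25) + 4))*(-65) = ((½)*(¼)*((4/9 + 50) + 4))*(-65) = ((½)*(¼)*(454/9 + 4))*(-65) = ((½)*(¼)*(490/9))*(-65) = (245/36)*(-65) = -15925/36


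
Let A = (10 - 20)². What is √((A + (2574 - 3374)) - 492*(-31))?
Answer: 2*√3638 ≈ 120.63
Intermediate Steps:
A = 100 (A = (-10)² = 100)
√((A + (2574 - 3374)) - 492*(-31)) = √((100 + (2574 - 3374)) - 492*(-31)) = √((100 - 800) + 15252) = √(-700 + 15252) = √14552 = 2*√3638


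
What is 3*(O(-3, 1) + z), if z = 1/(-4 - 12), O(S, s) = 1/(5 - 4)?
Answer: 45/16 ≈ 2.8125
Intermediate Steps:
O(S, s) = 1 (O(S, s) = 1/1 = 1)
z = -1/16 (z = 1/(-16) = -1/16 ≈ -0.062500)
3*(O(-3, 1) + z) = 3*(1 - 1/16) = 3*(15/16) = 45/16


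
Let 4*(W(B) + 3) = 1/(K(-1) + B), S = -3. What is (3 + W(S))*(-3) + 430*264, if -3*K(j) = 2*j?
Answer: 3178569/28 ≈ 1.1352e+5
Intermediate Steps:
K(j) = -2*j/3
W(B) = -3 + 1/(4*(2/3 + B)) (W(B) = -3 + 1/(4*(-2/3*(-1) + B)) = -3 + 1/(4*(2/3 + B)))
(3 + W(S))*(-3) + 430*264 = (3 + 3*(-7 - 12*(-3))/(4*(2 + 3*(-3))))*(-3) + 430*264 = (3 + 3*(-7 + 36)/(4*(2 - 9)))*(-3) + 113520 = (3 + (3/4)*29/(-7))*(-3) + 113520 = (3 + (3/4)*(-1/7)*29)*(-3) + 113520 = (3 - 87/28)*(-3) + 113520 = -3/28*(-3) + 113520 = 9/28 + 113520 = 3178569/28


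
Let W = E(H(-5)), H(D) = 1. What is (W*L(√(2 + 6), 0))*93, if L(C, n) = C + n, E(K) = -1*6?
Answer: -1116*√2 ≈ -1578.3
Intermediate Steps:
E(K) = -6
W = -6
(W*L(√(2 + 6), 0))*93 = -6*(√(2 + 6) + 0)*93 = -6*(√8 + 0)*93 = -6*(2*√2 + 0)*93 = -12*√2*93 = -1116*√2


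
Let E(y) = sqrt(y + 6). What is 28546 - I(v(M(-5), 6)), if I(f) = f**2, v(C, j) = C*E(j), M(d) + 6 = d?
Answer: 27094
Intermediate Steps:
E(y) = sqrt(6 + y)
M(d) = -6 + d
v(C, j) = C*sqrt(6 + j)
28546 - I(v(M(-5), 6)) = 28546 - ((-6 - 5)*sqrt(6 + 6))**2 = 28546 - (-22*sqrt(3))**2 = 28546 - 1*1452 = 28546 - 1452 = 27094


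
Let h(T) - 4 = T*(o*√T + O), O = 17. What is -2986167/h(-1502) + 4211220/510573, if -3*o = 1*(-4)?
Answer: 100556686143093205/5112734740579774 - 13455668502*I*√1502/15020579057 ≈ 19.668 - 34.718*I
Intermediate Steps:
o = 4/3 (o = -(-4)/3 = -⅓*(-4) = 4/3 ≈ 1.3333)
h(T) = 4 + T*(17 + 4*√T/3) (h(T) = 4 + T*(4*√T/3 + 17) = 4 + T*(17 + 4*√T/3))
-2986167/h(-1502) + 4211220/510573 = -2986167/(4 + 17*(-1502) + 4*(-1502)^(3/2)/3) + 4211220/510573 = -2986167/(4 - 25534 + 4*(-1502*I*√1502)/3) + 4211220*(1/510573) = -2986167/(4 - 25534 - 6008*I*√1502/3) + 1403740/170191 = -2986167/(-25530 - 6008*I*√1502/3) + 1403740/170191 = 1403740/170191 - 2986167/(-25530 - 6008*I*√1502/3)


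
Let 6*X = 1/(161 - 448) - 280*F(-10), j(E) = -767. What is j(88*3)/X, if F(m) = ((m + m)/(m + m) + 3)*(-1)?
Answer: -1320774/321439 ≈ -4.1089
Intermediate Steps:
F(m) = -4 (F(m) = ((2*m)/((2*m)) + 3)*(-1) = ((2*m)*(1/(2*m)) + 3)*(-1) = (1 + 3)*(-1) = 4*(-1) = -4)
X = 321439/1722 (X = (1/(161 - 448) - 280*(-4))/6 = (1/(-287) + 1120)/6 = (-1/287 + 1120)/6 = (⅙)*(321439/287) = 321439/1722 ≈ 186.67)
j(88*3)/X = -767/321439/1722 = -767*1722/321439 = -1320774/321439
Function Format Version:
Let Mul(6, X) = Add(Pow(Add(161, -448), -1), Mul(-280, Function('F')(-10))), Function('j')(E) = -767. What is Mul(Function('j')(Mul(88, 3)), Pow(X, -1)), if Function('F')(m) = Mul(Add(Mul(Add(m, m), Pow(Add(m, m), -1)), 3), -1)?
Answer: Rational(-1320774, 321439) ≈ -4.1089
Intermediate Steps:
Function('F')(m) = -4 (Function('F')(m) = Mul(Add(Mul(Mul(2, m), Pow(Mul(2, m), -1)), 3), -1) = Mul(Add(Mul(Mul(2, m), Mul(Rational(1, 2), Pow(m, -1))), 3), -1) = Mul(Add(1, 3), -1) = Mul(4, -1) = -4)
X = Rational(321439, 1722) (X = Mul(Rational(1, 6), Add(Pow(Add(161, -448), -1), Mul(-280, -4))) = Mul(Rational(1, 6), Add(Pow(-287, -1), 1120)) = Mul(Rational(1, 6), Add(Rational(-1, 287), 1120)) = Mul(Rational(1, 6), Rational(321439, 287)) = Rational(321439, 1722) ≈ 186.67)
Mul(Function('j')(Mul(88, 3)), Pow(X, -1)) = Mul(-767, Pow(Rational(321439, 1722), -1)) = Mul(-767, Rational(1722, 321439)) = Rational(-1320774, 321439)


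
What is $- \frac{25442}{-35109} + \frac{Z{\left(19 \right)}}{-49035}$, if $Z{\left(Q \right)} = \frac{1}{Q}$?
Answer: $\frac{7901128607}{10903275495} \approx 0.72466$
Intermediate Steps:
$- \frac{25442}{-35109} + \frac{Z{\left(19 \right)}}{-49035} = - \frac{25442}{-35109} + \frac{1}{19 \left(-49035\right)} = \left(-25442\right) \left(- \frac{1}{35109}\right) + \frac{1}{19} \left(- \frac{1}{49035}\right) = \frac{25442}{35109} - \frac{1}{931665} = \frac{7901128607}{10903275495}$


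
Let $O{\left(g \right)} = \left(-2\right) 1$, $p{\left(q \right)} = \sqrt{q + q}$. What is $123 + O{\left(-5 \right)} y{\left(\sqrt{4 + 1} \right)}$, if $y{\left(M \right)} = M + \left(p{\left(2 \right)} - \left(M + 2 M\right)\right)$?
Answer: $119 + 4 \sqrt{5} \approx 127.94$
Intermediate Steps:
$p{\left(q \right)} = \sqrt{2} \sqrt{q}$ ($p{\left(q \right)} = \sqrt{2 q} = \sqrt{2} \sqrt{q}$)
$O{\left(g \right)} = -2$
$y{\left(M \right)} = 2 - 2 M$ ($y{\left(M \right)} = M + \left(\sqrt{2} \sqrt{2} - \left(M + 2 M\right)\right) = M - \left(-2 + 3 M\right) = 2 - 2 M$)
$123 + O{\left(-5 \right)} y{\left(\sqrt{4 + 1} \right)} = 123 - 2 \left(2 - 2 \sqrt{4 + 1}\right) = 123 - 2 \left(2 - 2 \sqrt{5}\right) = 123 - \left(4 - 4 \sqrt{5}\right) = 119 + 4 \sqrt{5}$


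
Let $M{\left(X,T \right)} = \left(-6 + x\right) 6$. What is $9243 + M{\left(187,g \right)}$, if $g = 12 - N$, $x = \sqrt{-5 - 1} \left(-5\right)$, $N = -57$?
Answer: $9207 - 30 i \sqrt{6} \approx 9207.0 - 73.485 i$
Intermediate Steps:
$x = - 5 i \sqrt{6}$ ($x = \sqrt{-6} \left(-5\right) = i \sqrt{6} \left(-5\right) = - 5 i \sqrt{6} \approx - 12.247 i$)
$g = 69$ ($g = 12 - -57 = 12 + 57 = 69$)
$M{\left(X,T \right)} = -36 - 30 i \sqrt{6}$ ($M{\left(X,T \right)} = \left(-6 - 5 i \sqrt{6}\right) 6 = -36 - 30 i \sqrt{6}$)
$9243 + M{\left(187,g \right)} = 9243 - \left(36 + 30 i \sqrt{6}\right) = 9207 - 30 i \sqrt{6}$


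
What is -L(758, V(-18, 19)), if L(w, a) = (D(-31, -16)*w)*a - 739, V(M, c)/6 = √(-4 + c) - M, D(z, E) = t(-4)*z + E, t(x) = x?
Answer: -8840573 - 491184*√15 ≈ -1.0743e+7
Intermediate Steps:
D(z, E) = E - 4*z (D(z, E) = -4*z + E = E - 4*z)
V(M, c) = -6*M + 6*√(-4 + c) (V(M, c) = 6*(√(-4 + c) - M) = -6*M + 6*√(-4 + c))
L(w, a) = -739 + 108*a*w (L(w, a) = ((-16 - 4*(-31))*w)*a - 739 = ((-16 + 124)*w)*a - 739 = (108*w)*a - 739 = 108*a*w - 739 = -739 + 108*a*w)
-L(758, V(-18, 19)) = -(-739 + 108*(-6*(-18) + 6*√(-4 + 19))*758) = -(-739 + 108*(108 + 6*√15)*758) = -(-739 + (8841312 + 491184*√15)) = -(8840573 + 491184*√15) = -8840573 - 491184*√15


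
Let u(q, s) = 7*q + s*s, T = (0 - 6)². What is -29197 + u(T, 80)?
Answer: -22545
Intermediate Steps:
T = 36 (T = (-6)² = 36)
u(q, s) = s² + 7*q (u(q, s) = 7*q + s² = s² + 7*q)
-29197 + u(T, 80) = -29197 + (80² + 7*36) = -29197 + (6400 + 252) = -29197 + 6652 = -22545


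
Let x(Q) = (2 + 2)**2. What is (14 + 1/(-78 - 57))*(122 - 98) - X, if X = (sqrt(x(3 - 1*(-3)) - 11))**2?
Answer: 14887/45 ≈ 330.82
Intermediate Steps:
x(Q) = 16 (x(Q) = 4**2 = 16)
X = 5 (X = (sqrt(16 - 11))**2 = (sqrt(5))**2 = 5)
(14 + 1/(-78 - 57))*(122 - 98) - X = (14 + 1/(-78 - 57))*(122 - 98) - 1*5 = (14 + 1/(-135))*24 - 5 = (14 - 1/135)*24 - 5 = (1889/135)*24 - 5 = 15112/45 - 5 = 14887/45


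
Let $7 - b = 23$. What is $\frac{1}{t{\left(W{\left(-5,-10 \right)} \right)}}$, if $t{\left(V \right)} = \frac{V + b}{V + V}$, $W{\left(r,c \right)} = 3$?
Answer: $- \frac{6}{13} \approx -0.46154$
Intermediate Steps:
$b = -16$ ($b = 7 - 23 = -16$)
$t{\left(V \right)} = \frac{-16 + V}{2 V}$ ($t{\left(V \right)} = \frac{V - 16}{V + V} = \frac{-16 + V}{2 V}$)
$\frac{1}{t{\left(W{\left(-5,-10 \right)} \right)}} = \frac{1}{\frac{1}{2} \cdot \frac{1}{3} \left(-16 + 3\right)} = \frac{1}{\frac{1}{2} \cdot \frac{1}{3} \left(-13\right)} = \frac{1}{- \frac{13}{6}} = - \frac{6}{13}$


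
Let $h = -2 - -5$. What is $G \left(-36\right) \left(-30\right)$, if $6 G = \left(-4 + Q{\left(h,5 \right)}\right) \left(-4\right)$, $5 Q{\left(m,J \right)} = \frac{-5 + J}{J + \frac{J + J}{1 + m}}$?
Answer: $2880$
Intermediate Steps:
$h = 3$ ($h = -2 + 5 = 3$)
$Q{\left(m,J \right)} = \frac{-5 + J}{5 \left(J + \frac{2 J}{1 + m}\right)}$ ($Q{\left(m,J \right)} = \frac{\left(-5 + J\right) \frac{1}{J + \frac{J + J}{1 + m}}}{5} = \frac{\left(-5 + J\right) \frac{1}{J + \frac{2 J}{1 + m}}}{5} = \frac{\frac{1}{J + \frac{2 J}{1 + m}} \left(-5 + J\right)}{5} = \frac{-5 + J}{5 \left(J + \frac{2 J}{1 + m}\right)}$)
$G = \frac{8}{3}$ ($G = \frac{\left(-4 + \frac{-5 + 5 - 15 + 5 \cdot 3}{5 \cdot 5 \left(3 + 3\right)}\right) \left(-4\right)}{6} = \frac{\left(-4 + \frac{1}{5} \cdot \frac{1}{5} \cdot \frac{1}{6} \left(-5 + 5 - 15 + 15\right)\right) \left(-4\right)}{6} = \frac{\left(-4 + \frac{1}{5} \cdot \frac{1}{5} \cdot \frac{1}{6} \cdot 0\right) \left(-4\right)}{6} = \frac{\left(-4 + 0\right) \left(-4\right)}{6} = \frac{\left(-4\right) \left(-4\right)}{6} = \frac{1}{6} \cdot 16 = \frac{8}{3} \approx 2.6667$)
$G \left(-36\right) \left(-30\right) = \frac{8}{3} \left(-36\right) \left(-30\right) = \left(-96\right) \left(-30\right) = 2880$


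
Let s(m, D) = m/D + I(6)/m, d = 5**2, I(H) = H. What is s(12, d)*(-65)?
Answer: -637/10 ≈ -63.700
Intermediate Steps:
d = 25
s(m, D) = 6/m + m/D (s(m, D) = m/D + 6/m = 6/m + m/D)
s(12, d)*(-65) = (6/12 + 12/25)*(-65) = (6*(1/12) + 12*(1/25))*(-65) = (1/2 + 12/25)*(-65) = (49/50)*(-65) = -637/10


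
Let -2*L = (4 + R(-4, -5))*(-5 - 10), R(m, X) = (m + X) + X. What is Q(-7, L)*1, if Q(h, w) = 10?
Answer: 10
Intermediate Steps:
R(m, X) = m + 2*X (R(m, X) = (X + m) + X = m + 2*X)
L = -75 (L = -(4 + (-4 + 2*(-5)))*(-5 - 10)/2 = -(4 + (-4 - 10))*(-15)/2 = -(4 - 14)*(-15)/2 = -(-5)*(-15) = -½*150 = -75)
Q(-7, L)*1 = 10*1 = 10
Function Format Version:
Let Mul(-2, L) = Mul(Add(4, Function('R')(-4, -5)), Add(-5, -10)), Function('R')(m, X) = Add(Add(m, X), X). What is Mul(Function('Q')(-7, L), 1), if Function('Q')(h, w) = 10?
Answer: 10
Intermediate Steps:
Function('R')(m, X) = Add(m, Mul(2, X)) (Function('R')(m, X) = Add(Add(X, m), X) = Add(m, Mul(2, X)))
L = -75 (L = Mul(Rational(-1, 2), Mul(Add(4, Add(-4, Mul(2, -5))), Add(-5, -10))) = Mul(Rational(-1, 2), Mul(Add(4, Add(-4, -10)), -15)) = Mul(Rational(-1, 2), Mul(Add(4, -14), -15)) = Mul(Rational(-1, 2), Mul(-10, -15)) = Mul(Rational(-1, 2), 150) = -75)
Mul(Function('Q')(-7, L), 1) = Mul(10, 1) = 10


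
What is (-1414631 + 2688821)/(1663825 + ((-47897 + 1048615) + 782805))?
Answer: 212365/574558 ≈ 0.36961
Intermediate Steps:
(-1414631 + 2688821)/(1663825 + ((-47897 + 1048615) + 782805)) = 1274190/(1663825 + (1000718 + 782805)) = 1274190/(1663825 + 1783523) = 1274190/3447348 = 1274190*(1/3447348) = 212365/574558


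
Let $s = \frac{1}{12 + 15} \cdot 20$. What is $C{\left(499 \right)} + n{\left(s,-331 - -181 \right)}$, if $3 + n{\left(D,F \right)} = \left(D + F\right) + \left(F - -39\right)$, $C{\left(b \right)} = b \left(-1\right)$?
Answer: $- \frac{20581}{27} \approx -762.26$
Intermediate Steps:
$s = \frac{20}{27}$ ($s = \frac{1}{27} \cdot 20 = \frac{20}{27} \approx 0.74074$)
$C{\left(b \right)} = - b$
$n{\left(D,F \right)} = 36 + D + 2 F$ ($n{\left(D,F \right)} = -3 + \left(\left(D + F\right) + \left(F - -39\right)\right) = -3 + \left(\left(D + F\right) + \left(F + 39\right)\right) = -3 + \left(\left(D + F\right) + \left(39 + F\right)\right) = -3 + \left(39 + D + 2 F\right) = 36 + D + 2 F$)
$C{\left(499 \right)} + n{\left(s,-331 - -181 \right)} = \left(-1\right) 499 + \left(36 + \frac{20}{27} + 2 \left(-331 - -181\right)\right) = -499 + \left(36 + \frac{20}{27} + 2 \left(-331 + 181\right)\right) = -499 + \left(36 + \frac{20}{27} + 2 \left(-150\right)\right) = -499 + \left(36 + \frac{20}{27} - 300\right) = -499 - \frac{7108}{27} = - \frac{20581}{27}$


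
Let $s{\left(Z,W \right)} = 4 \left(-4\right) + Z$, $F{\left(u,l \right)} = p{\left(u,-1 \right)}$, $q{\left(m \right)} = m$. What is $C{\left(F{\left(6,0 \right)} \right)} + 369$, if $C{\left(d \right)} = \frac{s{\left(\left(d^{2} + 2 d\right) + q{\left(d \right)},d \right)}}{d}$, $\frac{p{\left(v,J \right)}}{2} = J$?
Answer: $378$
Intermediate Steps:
$p{\left(v,J \right)} = 2 J$
$F{\left(u,l \right)} = -2$ ($F{\left(u,l \right)} = 2 \left(-1\right) = -2$)
$s{\left(Z,W \right)} = -16 + Z$
$C{\left(d \right)} = \frac{-16 + d^{2} + 3 d}{d}$ ($C{\left(d \right)} = \frac{-16 + \left(\left(d^{2} + 2 d\right) + d\right)}{d} = \frac{-16 + \left(d^{2} + 3 d\right)}{d} = \frac{-16 + d^{2} + 3 d}{d}$)
$C{\left(F{\left(6,0 \right)} \right)} + 369 = \left(3 - 2 - \frac{16}{-2}\right) + 369 = \left(3 - 2 - -8\right) + 369 = \left(3 - 2 + 8\right) + 369 = 9 + 369 = 378$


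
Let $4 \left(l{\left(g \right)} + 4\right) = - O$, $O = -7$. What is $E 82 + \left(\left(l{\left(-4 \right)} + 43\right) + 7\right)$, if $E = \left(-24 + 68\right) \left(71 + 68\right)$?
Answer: $\frac{2006239}{4} \approx 5.0156 \cdot 10^{5}$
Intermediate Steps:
$l{\left(g \right)} = - \frac{9}{4}$ ($l{\left(g \right)} = -4 + \frac{\left(-1\right) \left(-7\right)}{4} = -4 + \frac{1}{4} \cdot 7 = -4 + \frac{7}{4} = - \frac{9}{4}$)
$E = 6116$ ($E = 44 \cdot 139 = 6116$)
$E 82 + \left(\left(l{\left(-4 \right)} + 43\right) + 7\right) = 6116 \cdot 82 + \left(\left(- \frac{9}{4} + 43\right) + 7\right) = 501512 + \left(\frac{163}{4} + 7\right) = 501512 + \frac{191}{4} = \frac{2006239}{4}$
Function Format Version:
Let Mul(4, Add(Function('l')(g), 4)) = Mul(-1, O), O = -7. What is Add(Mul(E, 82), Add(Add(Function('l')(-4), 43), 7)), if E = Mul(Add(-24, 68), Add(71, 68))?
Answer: Rational(2006239, 4) ≈ 5.0156e+5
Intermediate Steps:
Function('l')(g) = Rational(-9, 4) (Function('l')(g) = Add(-4, Mul(Rational(1, 4), Mul(-1, -7))) = Add(-4, Mul(Rational(1, 4), 7)) = Add(-4, Rational(7, 4)) = Rational(-9, 4))
E = 6116 (E = Mul(44, 139) = 6116)
Add(Mul(E, 82), Add(Add(Function('l')(-4), 43), 7)) = Add(Mul(6116, 82), Add(Add(Rational(-9, 4), 43), 7)) = Add(501512, Add(Rational(163, 4), 7)) = Add(501512, Rational(191, 4)) = Rational(2006239, 4)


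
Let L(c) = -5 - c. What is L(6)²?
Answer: 121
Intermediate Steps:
L(6)² = (-5 - 1*6)² = (-5 - 6)² = (-11)² = 121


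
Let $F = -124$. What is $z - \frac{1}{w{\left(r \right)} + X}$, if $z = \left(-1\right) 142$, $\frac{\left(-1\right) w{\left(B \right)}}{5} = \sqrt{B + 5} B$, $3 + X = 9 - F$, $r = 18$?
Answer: $- \frac{2405467}{16940} + \frac{9 \sqrt{23}}{16940} \approx -142.0$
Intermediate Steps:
$X = 130$ ($X = -3 + \left(9 - -124\right) = -3 + \left(9 + 124\right) = -3 + 133 = 130$)
$w{\left(B \right)} = - 5 B \sqrt{5 + B}$ ($w{\left(B \right)} = - 5 \sqrt{B + 5} B = - 5 \sqrt{5 + B} B = - 5 B \sqrt{5 + B}$)
$z = -142$
$z - \frac{1}{w{\left(r \right)} + X} = -142 - \frac{1}{\left(-5\right) 18 \sqrt{5 + 18} + 130} = -142 - \frac{1}{\left(-5\right) 18 \sqrt{23} + 130} = -142 - \frac{1}{- 90 \sqrt{23} + 130} = -142 - \frac{1}{130 - 90 \sqrt{23}}$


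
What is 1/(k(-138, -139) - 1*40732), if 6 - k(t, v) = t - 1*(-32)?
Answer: -1/40620 ≈ -2.4618e-5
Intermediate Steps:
k(t, v) = -26 - t (k(t, v) = 6 - (t - 1*(-32)) = 6 - (t + 32) = 6 - (32 + t) = 6 + (-32 - t) = -26 - t)
1/(k(-138, -139) - 1*40732) = 1/((-26 - 1*(-138)) - 1*40732) = 1/((-26 + 138) - 40732) = 1/(112 - 40732) = 1/(-40620) = -1/40620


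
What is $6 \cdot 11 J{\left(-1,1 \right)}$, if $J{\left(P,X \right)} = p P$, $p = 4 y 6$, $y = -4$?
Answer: $6336$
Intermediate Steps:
$p = -96$ ($p = 4 \left(-4\right) 6 = \left(-16\right) 6 = -96$)
$J{\left(P,X \right)} = - 96 P$
$6 \cdot 11 J{\left(-1,1 \right)} = 6 \cdot 11 \left(\left(-96\right) \left(-1\right)\right) = 66 \cdot 96 = 6336$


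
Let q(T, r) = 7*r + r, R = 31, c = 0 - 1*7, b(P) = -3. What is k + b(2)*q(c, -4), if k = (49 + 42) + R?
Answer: 218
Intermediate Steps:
c = -7 (c = 0 - 7 = -7)
k = 122 (k = (49 + 42) + 31 = 91 + 31 = 122)
q(T, r) = 8*r
k + b(2)*q(c, -4) = 122 - 24*(-4) = 122 - 3*(-32) = 122 + 96 = 218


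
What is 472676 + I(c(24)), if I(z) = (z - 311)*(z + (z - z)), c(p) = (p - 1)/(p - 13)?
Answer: 57115642/121 ≈ 4.7203e+5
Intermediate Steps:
c(p) = (-1 + p)/(-13 + p)
I(z) = z*(-311 + z) (I(z) = (-311 + z)*(z + 0) = (-311 + z)*z = z*(-311 + z))
472676 + I(c(24)) = 472676 + ((-1 + 24)/(-13 + 24))*(-311 + (-1 + 24)/(-13 + 24)) = 472676 + (23/11)*(-311 + 23/11) = 472676 + ((1/11)*23)*(-311 + (1/11)*23) = 472676 + 23*(-311 + 23/11)/11 = 472676 + (23/11)*(-3398/11) = 472676 - 78154/121 = 57115642/121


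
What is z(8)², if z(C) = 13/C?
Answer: 169/64 ≈ 2.6406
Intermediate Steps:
z(8)² = (13/8)² = 169/64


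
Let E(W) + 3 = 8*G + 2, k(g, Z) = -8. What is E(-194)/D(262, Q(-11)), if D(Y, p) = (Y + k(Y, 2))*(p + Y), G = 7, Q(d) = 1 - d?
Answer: 55/69596 ≈ 0.00079028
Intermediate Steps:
D(Y, p) = (-8 + Y)*(Y + p) (D(Y, p) = (Y - 8)*(p + Y) = (-8 + Y)*(Y + p))
E(W) = 55 (E(W) = -3 + (8*7 + 2) = -3 + (56 + 2) = -3 + 58 = 55)
E(-194)/D(262, Q(-11)) = 55/(262² - 8*262 - 8*(1 - 1*(-11)) + 262*(1 - 1*(-11))) = 55/(68644 - 2096 - 8*(1 + 11) + 262*(1 + 11)) = 55/(68644 - 2096 - 8*12 + 262*12) = 55/(68644 - 2096 - 96 + 3144) = 55/69596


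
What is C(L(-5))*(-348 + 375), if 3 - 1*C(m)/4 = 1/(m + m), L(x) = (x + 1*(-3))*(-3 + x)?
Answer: 10341/32 ≈ 323.16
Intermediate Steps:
L(x) = (-3 + x)² (L(x) = (x - 3)*(-3 + x) = (-3 + x)*(-3 + x) = (-3 + x)²)
C(m) = 12 - 2/m (C(m) = 12 - 4/(m + m) = 12 - 4*1/(2*m) = 12 - 2/m)
C(L(-5))*(-348 + 375) = (12 - 2/(-3 - 5)²)*(-348 + 375) = (12 - 2/((-8)²))*27 = (12 - 2/64)*27 = (12 - 2*1/64)*27 = (12 - 1/32)*27 = (383/32)*27 = 10341/32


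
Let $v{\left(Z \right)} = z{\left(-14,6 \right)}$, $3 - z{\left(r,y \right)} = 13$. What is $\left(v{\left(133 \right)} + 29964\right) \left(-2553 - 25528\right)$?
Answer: $-841138274$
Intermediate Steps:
$z{\left(r,y \right)} = -10$ ($z{\left(r,y \right)} = 3 - 13 = -10$)
$v{\left(Z \right)} = -10$
$\left(v{\left(133 \right)} + 29964\right) \left(-2553 - 25528\right) = \left(-10 + 29964\right) \left(-2553 - 25528\right) = 29954 \left(-28081\right) = -841138274$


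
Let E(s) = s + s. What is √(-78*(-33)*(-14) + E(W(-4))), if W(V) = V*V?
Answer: 2*I*√9001 ≈ 189.75*I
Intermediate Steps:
W(V) = V²
E(s) = 2*s
√(-78*(-33)*(-14) + E(W(-4))) = √(-78*(-33)*(-14) + 2*(-4)²) = √(2574*(-14) + 2*16) = √(-36036 + 32) = √(-36004) = 2*I*√9001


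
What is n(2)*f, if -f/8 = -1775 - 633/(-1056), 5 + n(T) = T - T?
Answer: -3122945/44 ≈ -70976.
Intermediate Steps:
n(T) = -5 (n(T) = -5 + (T - T) = -5 + 0 = -5)
f = 624589/44 (f = -8*(-1775 - 633/(-1056)) = -8*(-1775 - 633*(-1/1056)) = -8*(-1775 + 211/352) = -8*(-624589/352) = 624589/44 ≈ 14195.)
n(2)*f = -5*624589/44 = -3122945/44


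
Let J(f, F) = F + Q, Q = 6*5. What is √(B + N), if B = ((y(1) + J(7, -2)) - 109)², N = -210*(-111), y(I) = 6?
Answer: 3*√3215 ≈ 170.10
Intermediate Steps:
Q = 30
J(f, F) = 30 + F (J(f, F) = F + 30 = 30 + F)
N = 23310
B = 5625 (B = ((6 + (30 - 2)) - 109)² = ((6 + 28) - 109)² = (34 - 109)² = (-75)² = 5625)
√(B + N) = √(5625 + 23310) = √28935 = 3*√3215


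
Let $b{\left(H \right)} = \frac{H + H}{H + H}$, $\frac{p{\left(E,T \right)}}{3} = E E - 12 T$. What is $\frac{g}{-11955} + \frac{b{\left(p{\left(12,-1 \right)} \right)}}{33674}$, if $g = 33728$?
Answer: $- \frac{1135744717}{402572670} \approx -2.8212$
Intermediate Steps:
$p{\left(E,T \right)} = - 36 T + 3 E^{2}$ ($p{\left(E,T \right)} = 3 \left(E E - 12 T\right) = 3 \left(E^{2} - 12 T\right) = - 36 T + 3 E^{2}$)
$b{\left(H \right)} = 1$ ($b{\left(H \right)} = \frac{2 H}{2 H} = 2 H \frac{1}{2 H} = 1$)
$\frac{g}{-11955} + \frac{b{\left(p{\left(12,-1 \right)} \right)}}{33674} = \frac{33728}{-11955} + 1 \cdot \frac{1}{33674} = 33728 \left(- \frac{1}{11955}\right) + 1 \cdot \frac{1}{33674} = - \frac{33728}{11955} + \frac{1}{33674} = - \frac{1135744717}{402572670}$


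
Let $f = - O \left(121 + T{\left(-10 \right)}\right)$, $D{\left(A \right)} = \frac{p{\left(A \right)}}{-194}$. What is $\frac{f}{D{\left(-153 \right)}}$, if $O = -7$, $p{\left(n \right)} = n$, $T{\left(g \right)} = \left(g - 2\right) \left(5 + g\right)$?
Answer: $\frac{245798}{153} \approx 1606.5$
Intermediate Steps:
$T{\left(g \right)} = \left(-2 + g\right) \left(5 + g\right)$
$D{\left(A \right)} = - \frac{A}{194}$ ($D{\left(A \right)} = \frac{A}{-194} = A \left(- \frac{1}{194}\right) = - \frac{A}{194}$)
$f = 1267$ ($f = - \left(-7\right) \left(121 + \left(-10 + \left(-10\right)^{2} + 3 \left(-10\right)\right)\right) = - \left(-7\right) \left(121 - -60\right) = - \left(-7\right) \left(121 + 60\right) = - \left(-7\right) 181 = \left(-1\right) \left(-1267\right) = 1267$)
$\frac{f}{D{\left(-153 \right)}} = \frac{1267}{\left(- \frac{1}{194}\right) \left(-153\right)} = \frac{1267}{\frac{153}{194}} = 1267 \cdot \frac{194}{153} = \frac{245798}{153}$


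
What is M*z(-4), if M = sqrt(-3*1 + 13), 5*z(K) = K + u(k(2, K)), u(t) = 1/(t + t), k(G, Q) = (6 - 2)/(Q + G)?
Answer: -17*sqrt(10)/20 ≈ -2.6879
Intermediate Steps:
k(G, Q) = 4/(G + Q)
u(t) = 1/(2*t)
z(K) = 1/20 + 9*K/40 (z(K) = (K + 1/(2*((4/(2 + K)))))/5 = (K + (1/2 + K/4)/2)/5 = (K + (1/4 + K/8))/5 = (1/4 + 9*K/8)/5 = 1/20 + 9*K/40)
M = sqrt(10) (M = sqrt(-3 + 13) = sqrt(10) ≈ 3.1623)
M*z(-4) = sqrt(10)*(1/20 + (9/40)*(-4)) = sqrt(10)*(1/20 - 9/10) = sqrt(10)*(-17/20) = -17*sqrt(10)/20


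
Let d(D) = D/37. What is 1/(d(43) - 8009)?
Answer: -37/296290 ≈ -0.00012488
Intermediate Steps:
d(D) = D/37 (d(D) = D*(1/37) = D/37)
1/(d(43) - 8009) = 1/((1/37)*43 - 8009) = 1/(43/37 - 8009) = 1/(-296290/37) = -37/296290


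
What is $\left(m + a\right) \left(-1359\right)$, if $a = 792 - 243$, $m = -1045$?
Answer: $674064$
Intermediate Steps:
$a = 549$ ($a = 792 - 243 = 549$)
$\left(m + a\right) \left(-1359\right) = \left(-1045 + 549\right) \left(-1359\right) = \left(-496\right) \left(-1359\right) = 674064$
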